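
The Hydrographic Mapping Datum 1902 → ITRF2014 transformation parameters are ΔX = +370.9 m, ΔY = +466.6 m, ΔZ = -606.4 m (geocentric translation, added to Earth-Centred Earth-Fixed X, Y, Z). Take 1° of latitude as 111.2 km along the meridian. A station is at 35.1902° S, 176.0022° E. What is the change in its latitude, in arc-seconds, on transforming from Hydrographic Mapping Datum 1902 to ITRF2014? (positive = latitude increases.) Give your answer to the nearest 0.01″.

Δφ = -22.34″

sin φ = -0.576293, cos φ = 0.817243, sin λ = 0.069718, cos λ = -0.997567.
North component: ΔN = −sin φ cos λ·ΔX − sin φ sin λ·ΔY + cos φ·ΔZ = −(-0.576293)(-0.997567)(370.9) − (-0.576293)(0.069718)(466.6) + (0.817243)(-606.4) = -690.06 m.
1° of latitude spans 111200 m, so Δφ = -690.06 / 111200 × 3600 = -22.340″.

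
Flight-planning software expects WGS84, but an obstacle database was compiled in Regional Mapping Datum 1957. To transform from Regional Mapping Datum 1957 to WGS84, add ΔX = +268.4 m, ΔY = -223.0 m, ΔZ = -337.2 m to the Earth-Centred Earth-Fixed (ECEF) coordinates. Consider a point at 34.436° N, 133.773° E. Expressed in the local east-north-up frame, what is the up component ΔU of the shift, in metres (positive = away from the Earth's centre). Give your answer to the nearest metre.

ΔU = -477 m

The local up (radial) axis is (cos φ cos λ, cos φ sin λ, sin φ), giving ΔU = -153.141 − 132.807 − 190.682 = -476.63 m.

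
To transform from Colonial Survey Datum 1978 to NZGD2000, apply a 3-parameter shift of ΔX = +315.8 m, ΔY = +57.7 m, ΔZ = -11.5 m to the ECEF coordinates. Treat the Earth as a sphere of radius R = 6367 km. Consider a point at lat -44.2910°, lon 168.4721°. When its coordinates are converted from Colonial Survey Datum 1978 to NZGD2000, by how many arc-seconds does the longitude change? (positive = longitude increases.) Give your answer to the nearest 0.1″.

Δλ = -5.4″

sin φ = -0.698303, cos φ = 0.715802, sin λ = 0.199845, cos λ = -0.979828.
East component: ΔE = −sin λ·ΔX + cos λ·ΔY = −(0.199845)(315.8) + (-0.979828)(57.7) = -119.65 m.
1° of latitude spans πR/180 = 111125 m; at latitude φ, 1° of longitude spans that × cos φ = 79543.6 m, so Δλ = -119.65 / 79543.6 × 3600 = -5.415″.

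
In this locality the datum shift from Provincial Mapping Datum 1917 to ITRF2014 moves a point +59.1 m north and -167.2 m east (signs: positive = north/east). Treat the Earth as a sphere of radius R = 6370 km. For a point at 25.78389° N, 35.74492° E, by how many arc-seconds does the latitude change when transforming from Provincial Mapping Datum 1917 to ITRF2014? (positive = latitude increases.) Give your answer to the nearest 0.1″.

On a sphere of radius R, 1 rad of latitude = R, so Δφ = ΔN / R = 59.1 / 6370000 = 9.2779e-06 rad = 1.914″.

Δφ = 1.9″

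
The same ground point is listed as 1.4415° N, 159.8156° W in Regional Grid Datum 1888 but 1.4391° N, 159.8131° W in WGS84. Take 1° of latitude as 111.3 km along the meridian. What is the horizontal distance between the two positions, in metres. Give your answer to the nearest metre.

386 m

Δφ = 1.4391° − 1.4415° = -0.0024°; Δλ = -159.8131° − -159.8156° = +0.0025°.
ΔN = Δφ × 111300 = -267.1 m; ΔE = Δλ × 111300 × cos(1.4415°) = +0.0025 × 111300 × 0.999684 = 278.2 m.
Distance = √(ΔE² + ΔN²) = √(278.2² + (-267.1)²) = 385.7 m.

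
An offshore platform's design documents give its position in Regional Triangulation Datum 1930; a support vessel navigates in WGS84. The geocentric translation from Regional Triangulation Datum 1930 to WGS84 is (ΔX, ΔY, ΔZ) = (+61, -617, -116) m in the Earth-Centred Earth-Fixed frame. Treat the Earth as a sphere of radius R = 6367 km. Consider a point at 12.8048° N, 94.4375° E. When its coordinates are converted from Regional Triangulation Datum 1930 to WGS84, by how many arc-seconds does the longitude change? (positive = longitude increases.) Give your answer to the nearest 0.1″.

sin φ = 0.221630, cos φ = 0.975131, sin λ = 0.997002, cos λ = -0.077372.
East component: ΔE = −sin λ·ΔX + cos λ·ΔY = −(0.997002)(61) + (-0.077372)(-617) = -13.08 m.
1° of latitude spans πR/180 = 111125 m; at latitude φ, 1° of longitude spans that × cos φ = 108361.5 m, so Δλ = -13.08 / 108361.5 × 3600 = -0.435″.

Δλ = -0.4″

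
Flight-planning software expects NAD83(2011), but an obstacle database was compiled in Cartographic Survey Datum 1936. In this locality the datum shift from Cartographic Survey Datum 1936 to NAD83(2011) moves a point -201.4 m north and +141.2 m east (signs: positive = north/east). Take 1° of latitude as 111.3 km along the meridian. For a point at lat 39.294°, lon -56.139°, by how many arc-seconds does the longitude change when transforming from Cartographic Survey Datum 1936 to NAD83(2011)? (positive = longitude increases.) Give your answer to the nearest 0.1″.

At latitude 39.294°, cos φ = 0.773907.
1° of longitude at this latitude = 111.3 × cos φ = 86.14 km, so Δλ = 141.2 / 86135.8 = 0.0016393° = 5.901″.

Δλ = 5.9″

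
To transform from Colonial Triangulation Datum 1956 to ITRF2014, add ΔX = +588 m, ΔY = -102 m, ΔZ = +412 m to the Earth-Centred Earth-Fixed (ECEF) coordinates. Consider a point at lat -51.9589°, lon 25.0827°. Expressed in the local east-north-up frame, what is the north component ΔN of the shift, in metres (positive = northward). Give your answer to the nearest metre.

ΔN = 639 m

At φ = -51.9589°, λ = 25.0827°: sin φ = -0.787569, cos φ = 0.616227, sin λ = 0.423926, cos λ = 0.905697.
ΔN = −sin φ cos λ·ΔX − sin φ sin λ·ΔY + cos φ·ΔZ = −(-0.787569)(0.905697)(588) − (-0.787569)(0.423926)(-102) + (0.616227)(412) = 639.25 m.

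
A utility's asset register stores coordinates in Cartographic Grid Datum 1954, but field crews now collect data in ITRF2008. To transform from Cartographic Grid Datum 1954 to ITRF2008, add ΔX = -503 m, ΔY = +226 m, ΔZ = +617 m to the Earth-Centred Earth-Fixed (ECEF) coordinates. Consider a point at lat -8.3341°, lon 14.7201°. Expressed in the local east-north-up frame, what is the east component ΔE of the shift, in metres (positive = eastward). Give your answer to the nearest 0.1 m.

ΔE = 346.4 m

The local east axis at (φ, λ) is (−sin λ, cos λ, 0), so ΔE = −sin(14.7201°)·(-503) + cos(14.7201°)·226 = 346.39 m.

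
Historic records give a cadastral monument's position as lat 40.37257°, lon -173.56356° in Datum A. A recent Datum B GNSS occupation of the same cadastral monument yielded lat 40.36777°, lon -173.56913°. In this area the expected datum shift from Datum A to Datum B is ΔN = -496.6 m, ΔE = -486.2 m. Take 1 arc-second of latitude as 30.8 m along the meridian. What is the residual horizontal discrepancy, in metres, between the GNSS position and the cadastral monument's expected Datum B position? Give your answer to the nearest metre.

Observed coordinate differences: Δφ = -0.00480°, Δλ = -0.00557°.
Converting to metres (1° lat = 110880 m, cos φ = 0.761849): observed ΔN = -532.2 m, observed ΔE = -470.5 m.
Subtracting the expected shift leaves a residual of -532.2 − (-496.6) = -35.6 m north and -470.5 − (-486.2) = 15.7 m east.
Residual distance = √((-35.6)² + 15.7²) = 38.9 m.

39 m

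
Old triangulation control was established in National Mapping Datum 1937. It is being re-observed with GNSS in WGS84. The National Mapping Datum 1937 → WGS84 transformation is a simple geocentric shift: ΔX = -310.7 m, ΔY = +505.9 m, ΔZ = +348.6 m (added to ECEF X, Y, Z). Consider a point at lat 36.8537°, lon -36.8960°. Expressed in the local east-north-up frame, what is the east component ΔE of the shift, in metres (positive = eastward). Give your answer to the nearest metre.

ΔE = 218 m

The local east axis at (φ, λ) is (−sin λ, cos λ, 0), so ΔE = −sin(-36.8960°)·(-310.7) + cos(-36.8960°)·505.9 = 218.05 m.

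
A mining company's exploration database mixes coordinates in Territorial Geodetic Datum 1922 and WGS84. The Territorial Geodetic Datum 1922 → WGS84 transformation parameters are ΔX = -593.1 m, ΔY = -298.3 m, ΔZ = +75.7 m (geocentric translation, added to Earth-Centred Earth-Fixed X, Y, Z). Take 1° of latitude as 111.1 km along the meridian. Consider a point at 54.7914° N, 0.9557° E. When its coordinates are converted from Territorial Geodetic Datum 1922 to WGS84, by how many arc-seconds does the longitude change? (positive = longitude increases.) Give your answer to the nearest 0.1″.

sin φ = 0.817058, cos φ = 0.576555, sin λ = 0.016679, cos λ = 0.999861.
East component: ΔE = −sin λ·ΔX + cos λ·ΔY = −(0.016679)(-593.1) + (0.999861)(-298.3) = -288.37 m.
1° of latitude spans 111100 m; at latitude φ, 1° of longitude spans that × cos φ = 64055.3 m, so Δλ = -288.37 / 64055.3 × 3600 = -16.207″.

Δλ = -16.2″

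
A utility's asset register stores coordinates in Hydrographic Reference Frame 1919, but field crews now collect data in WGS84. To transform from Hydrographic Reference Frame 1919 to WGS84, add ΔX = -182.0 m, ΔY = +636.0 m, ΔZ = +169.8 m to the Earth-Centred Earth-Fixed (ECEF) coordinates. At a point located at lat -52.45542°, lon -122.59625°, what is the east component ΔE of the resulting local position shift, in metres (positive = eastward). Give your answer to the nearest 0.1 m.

The local east axis at (φ, λ) is (−sin λ, cos λ, 0), so ΔE = −sin(-122.59625°)·(-182.0) + cos(-122.59625°)·636.0 = -495.96 m.

ΔE = -496.0 m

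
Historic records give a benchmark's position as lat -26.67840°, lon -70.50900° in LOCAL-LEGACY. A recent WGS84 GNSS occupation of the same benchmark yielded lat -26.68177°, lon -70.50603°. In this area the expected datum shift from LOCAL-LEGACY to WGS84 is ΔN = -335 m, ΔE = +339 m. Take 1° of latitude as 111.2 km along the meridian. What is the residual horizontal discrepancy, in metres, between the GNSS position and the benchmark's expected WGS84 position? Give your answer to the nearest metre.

Observed coordinate differences: Δφ = -0.00337°, Δλ = +0.00297°.
Converting to metres (1° lat = 111200 m, cos φ = 0.893541): observed ΔN = -374.7 m, observed ΔE = 295.1 m.
Subtracting the expected shift leaves a residual of -374.7 − (-335) = -39.7 m north and 295.1 − (339) = -43.9 m east.
Residual distance = √((-39.7)² + (-43.9)²) = 59.2 m.

59 m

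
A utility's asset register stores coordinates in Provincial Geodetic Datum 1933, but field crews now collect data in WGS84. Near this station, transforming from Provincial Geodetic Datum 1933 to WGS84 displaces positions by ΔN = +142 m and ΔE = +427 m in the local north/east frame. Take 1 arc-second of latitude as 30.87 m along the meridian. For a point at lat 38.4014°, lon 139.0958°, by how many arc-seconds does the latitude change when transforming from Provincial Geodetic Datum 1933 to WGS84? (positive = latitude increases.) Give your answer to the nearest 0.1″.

1″ of latitude = 30.87 m, so Δφ = 142.0 / 30.87 = 4.600″.

Δφ = 4.6″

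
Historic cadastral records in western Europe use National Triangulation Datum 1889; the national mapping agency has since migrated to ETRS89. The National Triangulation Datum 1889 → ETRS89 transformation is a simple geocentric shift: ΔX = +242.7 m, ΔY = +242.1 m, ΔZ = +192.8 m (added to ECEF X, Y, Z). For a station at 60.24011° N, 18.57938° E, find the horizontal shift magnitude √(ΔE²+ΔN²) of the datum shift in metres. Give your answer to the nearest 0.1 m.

228.9 m

At φ = 60.24011°, λ = 18.57938°: sin φ = 0.868113, cos φ = 0.496366, sin λ = 0.318618, cos λ = 0.947883.
ΔE = −sin λ·ΔX + cos λ·ΔY = −(0.318618)·(242.7) + (0.947883)·(242.1) = 152.15 m.
ΔN = −sin φ cos λ·ΔX − sin φ sin λ·ΔY + cos φ·ΔZ = −(0.868113)(0.947883)(242.7) − (0.868113)(0.318618)(242.1) + (0.496366)(192.8) = -170.98 m.
Horizontal magnitude = √(ΔE² + ΔN²) = √(152.15² + (-170.98)²) = 228.87 m.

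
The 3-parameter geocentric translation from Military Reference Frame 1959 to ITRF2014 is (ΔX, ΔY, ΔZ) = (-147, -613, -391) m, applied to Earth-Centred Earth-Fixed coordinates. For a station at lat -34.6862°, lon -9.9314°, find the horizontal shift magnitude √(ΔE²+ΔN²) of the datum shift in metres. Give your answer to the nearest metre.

The local east axis at (φ, λ) is (−sin λ, cos λ, 0), so ΔE = −sin(-9.9314°)·(-147) + cos(-9.9314°)·(-613) = -629.17 m.
The local north axis is (−sin φ cos λ, −sin φ sin λ, cos φ), giving ΔN = -82.401 + 60.165 − 321.512 = -343.75 m.
Horizontal magnitude = √(ΔE² + ΔN²) = √((-629.17)² + (-343.75)²) = 716.95 m.

717 m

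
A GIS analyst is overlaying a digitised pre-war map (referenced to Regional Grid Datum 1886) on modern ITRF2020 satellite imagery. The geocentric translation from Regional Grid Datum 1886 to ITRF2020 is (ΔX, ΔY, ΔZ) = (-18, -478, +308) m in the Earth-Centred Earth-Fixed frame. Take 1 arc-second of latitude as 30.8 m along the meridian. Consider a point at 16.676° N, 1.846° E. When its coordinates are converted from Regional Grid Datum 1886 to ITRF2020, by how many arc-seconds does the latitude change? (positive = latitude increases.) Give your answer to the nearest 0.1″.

sin φ = 0.286959, cos φ = 0.957943, sin λ = 0.032213, cos λ = 0.999481.
North component: ΔN = −sin φ cos λ·ΔX − sin φ sin λ·ΔY + cos φ·ΔZ = −(0.286959)(0.999481)(-18) − (0.286959)(0.032213)(-478) + (0.957943)(308) = 304.63 m.
1° of latitude spans 3600 × 30.80 = 110880 m, so Δφ = 304.63 / 110880 × 3600 = 9.891″.

Δφ = 9.9″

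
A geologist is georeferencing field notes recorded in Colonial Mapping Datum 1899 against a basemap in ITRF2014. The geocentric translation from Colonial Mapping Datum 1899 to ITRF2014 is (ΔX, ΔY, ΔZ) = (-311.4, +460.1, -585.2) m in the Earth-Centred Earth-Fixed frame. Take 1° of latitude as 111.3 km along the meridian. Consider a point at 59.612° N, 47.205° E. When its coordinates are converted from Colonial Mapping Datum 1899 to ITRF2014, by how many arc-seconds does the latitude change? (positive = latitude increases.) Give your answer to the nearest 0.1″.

Δφ = -13.1″

sin φ = 0.862620, cos φ = 0.505853, sin λ = 0.733789, cos λ = 0.679377.
North component: ΔN = −sin φ cos λ·ΔX − sin φ sin λ·ΔY + cos φ·ΔZ = −(0.862620)(0.679377)(-311.4) − (0.862620)(0.733789)(460.1) + (0.505853)(-585.2) = -404.77 m.
1° of latitude spans 111300 m, so Δφ = -404.77 / 111300 × 3600 = -13.092″.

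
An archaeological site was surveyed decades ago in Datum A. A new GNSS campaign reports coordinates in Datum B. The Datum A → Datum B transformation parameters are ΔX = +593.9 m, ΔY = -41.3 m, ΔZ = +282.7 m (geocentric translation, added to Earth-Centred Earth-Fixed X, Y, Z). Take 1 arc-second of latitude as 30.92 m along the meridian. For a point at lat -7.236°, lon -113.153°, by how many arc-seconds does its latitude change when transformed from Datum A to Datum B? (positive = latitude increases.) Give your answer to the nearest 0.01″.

sin φ = -0.125957, cos φ = 0.992036, sin λ = -0.919458, cos λ = -0.393188.
North component: ΔN = −sin φ cos λ·ΔX − sin φ sin λ·ΔY + cos φ·ΔZ = −(-0.125957)(-0.393188)(593.9) − (-0.125957)(-0.919458)(-41.3) + (0.992036)(282.7) = 255.82 m.
1° of latitude spans 3600 × 30.92 = 111312 m, so Δφ = 255.82 / 111312 × 3600 = 8.274″.

Δφ = 8.27″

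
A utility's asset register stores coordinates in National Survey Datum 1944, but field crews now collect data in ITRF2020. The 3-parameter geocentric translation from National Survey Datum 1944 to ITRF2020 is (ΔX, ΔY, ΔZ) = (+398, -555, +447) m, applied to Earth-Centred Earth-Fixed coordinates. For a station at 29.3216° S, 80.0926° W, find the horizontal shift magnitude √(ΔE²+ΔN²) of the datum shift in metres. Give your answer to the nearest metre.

At φ = -29.3216°, λ = -80.0926°: sin φ = -0.489711, cos φ = 0.871885, sin λ = -0.985087, cos λ = 0.172056.
ΔE = −sin λ·ΔX + cos λ·ΔY = −(-0.985087)·(398) + (0.172056)·(-555) = 296.57 m.
ΔN = −sin φ cos λ·ΔX − sin φ sin λ·ΔY + cos φ·ΔZ = −(-0.489711)(0.172056)(398) − (-0.489711)(-0.985087)(-555) + (0.871885)(447) = 691.00 m.
Horizontal magnitude = √(ΔE² + ΔN²) = √(296.57² + 691.00²) = 751.96 m.

752 m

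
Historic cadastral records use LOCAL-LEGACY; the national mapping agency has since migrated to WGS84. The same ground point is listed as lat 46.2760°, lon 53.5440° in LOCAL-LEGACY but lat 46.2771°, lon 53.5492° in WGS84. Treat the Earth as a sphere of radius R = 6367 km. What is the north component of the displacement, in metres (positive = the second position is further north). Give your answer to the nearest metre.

ΔN = 122 m

Δφ = 46.2771° − 46.2760° = +0.0011°; Δλ = 53.5492° − 53.5440° = +0.0052°.
1° along a meridian = πR/180 = 111125 m.
ΔN = Δφ × 111125 = 122.2 m; ΔE = Δλ × 111125 × cos(46.2760°) = +0.0052 × 111125 × 0.691185 = 399.4 m.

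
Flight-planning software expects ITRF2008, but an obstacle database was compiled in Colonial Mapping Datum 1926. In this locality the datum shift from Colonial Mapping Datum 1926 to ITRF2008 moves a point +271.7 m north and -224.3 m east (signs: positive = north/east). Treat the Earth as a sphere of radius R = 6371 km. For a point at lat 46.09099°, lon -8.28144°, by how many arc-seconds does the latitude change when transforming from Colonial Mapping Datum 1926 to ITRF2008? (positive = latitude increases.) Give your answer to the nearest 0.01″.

Δφ = 8.80″

On a sphere of radius R, 1 rad of latitude = R, so Δφ = ΔN / R = 271.7 / 6371000 = 4.2646e-05 rad = 8.796″.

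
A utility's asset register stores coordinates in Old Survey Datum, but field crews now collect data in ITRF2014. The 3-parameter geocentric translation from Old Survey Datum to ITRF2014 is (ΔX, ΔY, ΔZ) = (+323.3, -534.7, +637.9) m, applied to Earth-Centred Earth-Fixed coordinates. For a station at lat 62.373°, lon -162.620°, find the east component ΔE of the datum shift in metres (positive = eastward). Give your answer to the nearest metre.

At φ = 62.373°, λ = -162.620°: sin φ = 0.885985, cos φ = 0.463714, sin λ = -0.298708, cos λ = -0.954345.
ΔE = −sin λ·ΔX + cos λ·ΔY = −(-0.298708)·(323.3) + (-0.954345)·(-534.7) = 606.86 m.

ΔE = 607 m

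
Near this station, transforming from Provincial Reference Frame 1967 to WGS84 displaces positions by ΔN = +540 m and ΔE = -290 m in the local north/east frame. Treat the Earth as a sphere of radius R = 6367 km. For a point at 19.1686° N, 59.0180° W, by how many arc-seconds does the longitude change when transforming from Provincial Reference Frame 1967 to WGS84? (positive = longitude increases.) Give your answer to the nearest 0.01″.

At latitude 19.1686°, cos φ = 0.944556.
One radian of longitude at latitude φ spans R cos φ, so Δλ = ΔE / (R cos φ) = -290.0 / (6367000 × 0.944556) = -4.8221e-05 rad = -9.946″.

Δλ = -9.95″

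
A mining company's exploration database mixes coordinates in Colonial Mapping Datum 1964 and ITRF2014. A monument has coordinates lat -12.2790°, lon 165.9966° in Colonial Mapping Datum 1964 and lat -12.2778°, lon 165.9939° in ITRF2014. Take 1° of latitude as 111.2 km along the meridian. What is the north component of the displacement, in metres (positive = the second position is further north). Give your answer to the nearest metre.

Δφ = -12.2778° − -12.2790° = +0.0012°; Δλ = 165.9939° − 165.9966° = -0.0027°.
ΔN = Δφ × 111200 = 133.4 m; ΔE = Δλ × 111200 × cos(-12.2790°) = -0.0027 × 111200 × 0.977124 = -293.4 m.

ΔN = 133 m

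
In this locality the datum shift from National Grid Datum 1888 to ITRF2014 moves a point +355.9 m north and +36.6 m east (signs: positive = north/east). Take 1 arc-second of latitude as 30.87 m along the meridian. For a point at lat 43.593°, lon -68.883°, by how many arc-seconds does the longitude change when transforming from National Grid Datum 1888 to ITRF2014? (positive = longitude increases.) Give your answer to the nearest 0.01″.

At latitude 43.593°, cos φ = 0.724256.
1″ of longitude at this latitude = 30.87 × cos φ = 22.3578 m, so Δλ = 36.6 / 22.3578 = 1.637″.

Δλ = 1.64″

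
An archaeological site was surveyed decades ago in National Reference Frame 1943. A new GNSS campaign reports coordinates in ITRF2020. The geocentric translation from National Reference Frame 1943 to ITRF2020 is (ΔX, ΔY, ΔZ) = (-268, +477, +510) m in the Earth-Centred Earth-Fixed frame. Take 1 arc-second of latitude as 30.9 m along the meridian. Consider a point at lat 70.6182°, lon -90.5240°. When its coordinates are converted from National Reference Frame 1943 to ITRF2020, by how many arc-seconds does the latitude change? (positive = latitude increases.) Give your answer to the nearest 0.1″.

sin φ = 0.943328, cos φ = 0.331862, sin λ = -0.999958, cos λ = -0.009145.
North component: ΔN = −sin φ cos λ·ΔX − sin φ sin λ·ΔY + cos φ·ΔZ = −(0.943328)(-0.009145)(-268) − (0.943328)(-0.999958)(477) + (0.331862)(510) = 616.89 m.
1° of latitude spans 3600 × 30.90 = 111240 m, so Δφ = 616.89 / 111240 × 3600 = 19.964″.

Δφ = 20.0″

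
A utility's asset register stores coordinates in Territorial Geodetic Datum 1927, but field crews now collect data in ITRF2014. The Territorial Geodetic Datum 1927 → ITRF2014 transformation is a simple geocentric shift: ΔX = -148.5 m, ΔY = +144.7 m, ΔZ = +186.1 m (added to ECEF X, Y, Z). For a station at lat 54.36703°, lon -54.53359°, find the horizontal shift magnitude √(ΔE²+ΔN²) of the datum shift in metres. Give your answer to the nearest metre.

277 m

The local east axis at (φ, λ) is (−sin λ, cos λ, 0), so ΔE = −sin(-54.53359°)·(-148.5) + cos(-54.53359°)·144.7 = -36.99 m.
The local north axis is (−sin φ cos λ, −sin φ sin λ, cos φ), giving ΔN = 70.031 + 95.786 + 108.420 = 274.24 m.
Horizontal magnitude = √(ΔE² + ΔN²) = √((-36.99)² + 274.24²) = 276.72 m.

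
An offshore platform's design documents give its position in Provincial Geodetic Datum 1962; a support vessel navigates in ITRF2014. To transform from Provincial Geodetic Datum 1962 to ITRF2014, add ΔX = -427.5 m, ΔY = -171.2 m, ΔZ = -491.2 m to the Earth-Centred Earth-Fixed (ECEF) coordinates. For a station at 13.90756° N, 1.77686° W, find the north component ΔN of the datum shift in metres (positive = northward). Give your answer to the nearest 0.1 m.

ΔN = -375.4 m

The local north axis is (−sin φ cos λ, −sin φ sin λ, cos φ), giving ΔN = 102.703 − 1.276 − 476.800 = -375.37 m.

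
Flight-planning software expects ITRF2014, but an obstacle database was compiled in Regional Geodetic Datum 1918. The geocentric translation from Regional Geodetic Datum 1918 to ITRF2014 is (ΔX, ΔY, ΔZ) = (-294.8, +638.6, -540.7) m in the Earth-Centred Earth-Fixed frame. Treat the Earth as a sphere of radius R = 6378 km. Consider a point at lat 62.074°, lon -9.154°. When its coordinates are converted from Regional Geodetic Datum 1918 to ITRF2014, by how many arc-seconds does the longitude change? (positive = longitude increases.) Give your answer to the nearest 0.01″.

Δλ = 40.30″

sin φ = 0.883553, cos φ = 0.468331, sin λ = -0.159089, cos λ = 0.987264.
East component: ΔE = −sin λ·ΔX + cos λ·ΔY = −(-0.159089)(-294.8) + (0.987264)(638.6) = 583.57 m.
1° of latitude spans πR/180 = 111317 m; at latitude φ, 1° of longitude spans that × cos φ = 52133.2 m, so Δλ = 583.57 / 52133.2 × 3600 = 40.298″.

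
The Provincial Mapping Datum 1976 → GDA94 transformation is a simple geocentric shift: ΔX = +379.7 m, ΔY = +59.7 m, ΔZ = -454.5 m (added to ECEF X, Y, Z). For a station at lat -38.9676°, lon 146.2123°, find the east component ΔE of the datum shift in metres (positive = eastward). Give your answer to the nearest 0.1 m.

The local east axis at (φ, λ) is (−sin λ, cos λ, 0), so ΔE = −sin(146.2123°)·379.7 + cos(146.2123°)·59.7 = -260.77 m.

ΔE = -260.8 m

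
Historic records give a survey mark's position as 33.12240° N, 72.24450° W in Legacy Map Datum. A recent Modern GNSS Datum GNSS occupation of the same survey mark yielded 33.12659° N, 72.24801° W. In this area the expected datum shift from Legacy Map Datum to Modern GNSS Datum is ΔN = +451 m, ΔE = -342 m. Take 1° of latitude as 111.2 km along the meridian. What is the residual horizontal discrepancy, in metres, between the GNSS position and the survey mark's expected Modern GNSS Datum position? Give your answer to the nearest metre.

Observed coordinate differences: Δφ = +0.00419°, Δλ = -0.00351°.
Converting to metres (1° lat = 111200 m, cos φ = 0.837505): observed ΔN = 465.9 m, observed ΔE = -326.9 m.
Subtracting the expected shift leaves a residual of 465.9 − (451) = 14.9 m north and -326.9 − (-342) = 15.1 m east.
Residual distance = √(14.9² + 15.1²) = 21.2 m.

21 m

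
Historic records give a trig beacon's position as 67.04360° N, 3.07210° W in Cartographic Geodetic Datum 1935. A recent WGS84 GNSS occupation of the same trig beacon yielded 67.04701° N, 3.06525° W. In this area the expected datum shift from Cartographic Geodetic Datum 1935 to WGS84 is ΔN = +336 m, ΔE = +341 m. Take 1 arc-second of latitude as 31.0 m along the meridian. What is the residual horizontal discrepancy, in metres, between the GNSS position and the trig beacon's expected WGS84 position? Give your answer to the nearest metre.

62 m

Observed coordinate differences: Δφ = +0.00341°, Δλ = +0.00685°.
Converting to metres (1° lat = 111600 m, cos φ = 0.390031): observed ΔN = 380.6 m, observed ΔE = 298.2 m.
Subtracting the expected shift leaves a residual of 380.6 − (336) = 44.6 m north and 298.2 − (341) = -42.8 m east.
Residual distance = √(44.6² + (-42.8)²) = 61.8 m.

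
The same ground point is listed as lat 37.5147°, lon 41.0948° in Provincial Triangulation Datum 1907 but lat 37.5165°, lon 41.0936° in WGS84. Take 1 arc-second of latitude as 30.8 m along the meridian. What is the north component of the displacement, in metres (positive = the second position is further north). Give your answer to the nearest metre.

Δφ = 37.5165° − 37.5147° = +0.0018°; Δλ = 41.0936° − 41.0948° = -0.0012°.
1° of latitude = 3600 × 30.80 = 110880 m.
ΔN = Δφ × 110880 = 199.6 m; ΔE = Δλ × 110880 × cos(37.5147°) = -0.0012 × 110880 × 0.793197 = -105.5 m.

ΔN = 200 m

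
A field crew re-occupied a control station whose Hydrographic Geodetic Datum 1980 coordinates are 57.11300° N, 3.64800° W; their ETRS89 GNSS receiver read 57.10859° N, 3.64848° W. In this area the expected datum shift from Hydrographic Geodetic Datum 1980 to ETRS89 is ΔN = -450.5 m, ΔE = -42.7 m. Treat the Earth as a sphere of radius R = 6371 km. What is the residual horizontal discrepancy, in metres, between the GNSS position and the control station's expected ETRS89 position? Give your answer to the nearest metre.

Observed coordinate differences: Δφ = -0.00441°, Δλ = -0.00048°.
Converting to metres (1° lat = 111195 m, cos φ = 0.542984): observed ΔN = -490.4 m, observed ΔE = -29.0 m.
Subtracting the expected shift leaves a residual of -490.4 − (-450.5) = -39.9 m north and -29.0 − (-42.7) = 13.7 m east.
Residual distance = √((-39.9)² + 13.7²) = 42.2 m.

42 m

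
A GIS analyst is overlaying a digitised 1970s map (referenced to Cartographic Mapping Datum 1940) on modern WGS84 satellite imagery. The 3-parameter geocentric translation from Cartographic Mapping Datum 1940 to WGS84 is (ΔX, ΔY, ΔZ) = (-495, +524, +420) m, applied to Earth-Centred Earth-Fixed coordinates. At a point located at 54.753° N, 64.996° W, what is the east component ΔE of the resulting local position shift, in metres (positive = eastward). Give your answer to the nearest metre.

ΔE = -227 m

The local east axis at (φ, λ) is (−sin λ, cos λ, 0), so ΔE = −sin(-64.996°)·(-495) + cos(-64.996°)·524 = -227.12 m.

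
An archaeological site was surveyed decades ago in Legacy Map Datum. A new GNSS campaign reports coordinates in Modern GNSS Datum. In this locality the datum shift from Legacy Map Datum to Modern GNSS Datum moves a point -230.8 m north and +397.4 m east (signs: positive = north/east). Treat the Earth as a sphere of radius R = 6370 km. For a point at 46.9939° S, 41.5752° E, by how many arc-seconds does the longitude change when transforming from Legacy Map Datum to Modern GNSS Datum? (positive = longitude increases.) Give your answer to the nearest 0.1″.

Δλ = 18.9″

At latitude -46.9939°, cos φ = 0.682076.
One radian of longitude at latitude φ spans R cos φ, so Δλ = ΔE / (R cos φ) = 397.4 / (6370000 × 0.682076) = 9.1465e-05 rad = 18.866″.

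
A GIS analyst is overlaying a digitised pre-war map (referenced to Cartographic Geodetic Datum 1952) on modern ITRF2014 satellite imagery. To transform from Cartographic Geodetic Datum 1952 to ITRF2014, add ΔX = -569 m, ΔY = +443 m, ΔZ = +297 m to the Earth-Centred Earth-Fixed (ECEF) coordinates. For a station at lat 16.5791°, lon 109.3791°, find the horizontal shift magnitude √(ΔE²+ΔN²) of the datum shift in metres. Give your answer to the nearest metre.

405 m

At φ = 16.5791°, λ = 109.3791°: sin φ = 0.285339, cos φ = 0.958427, sin λ = 0.943344, cos λ = -0.331817.
ΔE = −sin λ·ΔX + cos λ·ΔY = −(0.943344)·(-569) + (-0.331817)·(443) = 389.77 m.
ΔN = −sin φ cos λ·ΔX − sin φ sin λ·ΔY + cos φ·ΔZ = −(0.285339)(-0.331817)(-569) − (0.285339)(0.943344)(443) + (0.958427)(297) = 111.54 m.
Horizontal magnitude = √(ΔE² + ΔN²) = √(389.77² + 111.54²) = 405.41 m.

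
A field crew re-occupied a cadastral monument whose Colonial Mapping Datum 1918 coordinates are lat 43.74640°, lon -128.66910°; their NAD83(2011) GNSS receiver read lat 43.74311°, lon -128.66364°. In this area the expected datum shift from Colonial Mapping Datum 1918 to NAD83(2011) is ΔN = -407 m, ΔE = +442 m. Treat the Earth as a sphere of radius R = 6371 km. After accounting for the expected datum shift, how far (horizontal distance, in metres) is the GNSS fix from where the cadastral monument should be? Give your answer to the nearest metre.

41 m

Observed coordinate differences: Δφ = -0.00329°, Δλ = +0.00546°.
Converting to metres (1° lat = 111195 m, cos φ = 0.722407): observed ΔN = -365.8 m, observed ΔE = 438.6 m.
Subtracting the expected shift leaves a residual of -365.8 − (-407) = 41.2 m north and 438.6 − (442) = -3.4 m east.
Residual distance = √(41.2² + (-3.4)²) = 41.3 m.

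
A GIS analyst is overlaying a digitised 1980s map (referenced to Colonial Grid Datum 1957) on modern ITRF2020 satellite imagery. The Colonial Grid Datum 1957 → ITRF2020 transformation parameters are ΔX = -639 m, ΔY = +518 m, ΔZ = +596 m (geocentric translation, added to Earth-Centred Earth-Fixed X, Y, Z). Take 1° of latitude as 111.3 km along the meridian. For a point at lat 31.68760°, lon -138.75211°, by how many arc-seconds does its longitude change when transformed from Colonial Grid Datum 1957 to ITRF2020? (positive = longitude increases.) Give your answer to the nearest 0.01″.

Δλ = -30.82″

sin φ = 0.525288, cos φ = 0.850925, sin λ = -0.659318, cos λ = -0.751864.
East component: ΔE = −sin λ·ΔX + cos λ·ΔY = −(-0.659318)(-639) + (-0.751864)(518) = -810.77 m.
1° of latitude spans 111300 m; at latitude φ, 1° of longitude spans that × cos φ = 94707.9 m, so Δλ = -810.77 / 94707.9 × 3600 = -30.819″.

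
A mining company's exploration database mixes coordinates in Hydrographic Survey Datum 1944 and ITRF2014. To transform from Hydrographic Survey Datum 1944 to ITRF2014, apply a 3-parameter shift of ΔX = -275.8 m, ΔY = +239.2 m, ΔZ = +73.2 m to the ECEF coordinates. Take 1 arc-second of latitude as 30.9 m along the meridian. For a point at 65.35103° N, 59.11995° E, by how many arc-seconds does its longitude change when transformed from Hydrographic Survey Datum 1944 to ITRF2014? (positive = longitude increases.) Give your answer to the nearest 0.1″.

sin φ = 0.908880, cos φ = 0.417058, sin λ = 0.858244, cos λ = 0.513242.
East component: ΔE = −sin λ·ΔX + cos λ·ΔY = −(0.858244)(-275.8) + (0.513242)(239.2) = 359.47 m.
1° of latitude spans 3600 × 30.90 = 111240 m; at latitude φ, 1° of longitude spans that × cos φ = 46393.5 m, so Δλ = 359.47 / 46393.5 × 3600 = 27.894″.

Δλ = 27.9″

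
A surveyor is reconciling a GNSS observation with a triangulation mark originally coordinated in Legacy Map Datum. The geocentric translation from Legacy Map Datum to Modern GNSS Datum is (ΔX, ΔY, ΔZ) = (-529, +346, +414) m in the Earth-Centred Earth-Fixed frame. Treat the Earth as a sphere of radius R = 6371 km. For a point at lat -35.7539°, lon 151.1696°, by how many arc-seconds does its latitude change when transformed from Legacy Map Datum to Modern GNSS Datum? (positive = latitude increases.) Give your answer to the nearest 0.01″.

sin φ = -0.584305, cos φ = 0.811534, sin λ = 0.482219, cos λ = -0.876051.
North component: ΔN = −sin φ cos λ·ΔX − sin φ sin λ·ΔY + cos φ·ΔZ = −(-0.584305)(-0.876051)(-529) − (-0.584305)(0.482219)(346) + (0.811534)(414) = 704.25 m.
1° of latitude spans πR/180 = 111195 m, so Δφ = 704.25 / 111195 × 3600 = 22.801″.

Δφ = 22.80″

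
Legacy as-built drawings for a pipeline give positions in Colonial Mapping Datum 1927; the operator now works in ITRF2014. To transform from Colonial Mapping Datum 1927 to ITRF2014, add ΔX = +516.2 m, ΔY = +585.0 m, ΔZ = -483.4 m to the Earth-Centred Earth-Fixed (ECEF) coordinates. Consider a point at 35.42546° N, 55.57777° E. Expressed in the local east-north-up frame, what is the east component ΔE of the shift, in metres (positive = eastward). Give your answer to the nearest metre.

At φ = 35.42546°, λ = 55.57777°: sin φ = 0.579643, cos φ = 0.814870, sin λ = 0.824894, cos λ = 0.565287.
ΔE = −sin λ·ΔX + cos λ·ΔY = −(0.824894)·(516.2) + (0.565287)·(585.0) = -95.12 m.

ΔE = -95 m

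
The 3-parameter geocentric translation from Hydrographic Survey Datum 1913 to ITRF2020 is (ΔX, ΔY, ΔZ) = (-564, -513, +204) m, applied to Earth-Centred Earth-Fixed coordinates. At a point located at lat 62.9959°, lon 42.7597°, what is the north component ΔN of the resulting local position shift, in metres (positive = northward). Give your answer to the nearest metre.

The local north axis is (−sin φ cos λ, −sin φ sin λ, cos φ), giving ΔN = 368.946 + 310.316 + 92.627 = 771.89 m.

ΔN = 772 m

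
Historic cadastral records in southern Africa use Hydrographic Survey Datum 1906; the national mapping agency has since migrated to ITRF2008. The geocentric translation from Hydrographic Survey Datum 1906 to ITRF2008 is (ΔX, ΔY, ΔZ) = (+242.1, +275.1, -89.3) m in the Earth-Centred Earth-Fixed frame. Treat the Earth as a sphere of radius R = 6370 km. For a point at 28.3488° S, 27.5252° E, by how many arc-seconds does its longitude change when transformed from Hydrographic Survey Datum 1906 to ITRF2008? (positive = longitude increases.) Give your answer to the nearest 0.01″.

Δλ = 4.86″

sin φ = -0.474838, cos φ = 0.880073, sin λ = 0.462139, cos λ = 0.886808.
East component: ΔE = −sin λ·ΔX + cos λ·ΔY = −(0.462139)(242.1) + (0.886808)(275.1) = 132.08 m.
1° of latitude spans πR/180 = 111177 m; at latitude φ, 1° of longitude spans that × cos φ = 97844.3 m, so Δλ = 132.08 / 97844.3 × 3600 = 4.860″.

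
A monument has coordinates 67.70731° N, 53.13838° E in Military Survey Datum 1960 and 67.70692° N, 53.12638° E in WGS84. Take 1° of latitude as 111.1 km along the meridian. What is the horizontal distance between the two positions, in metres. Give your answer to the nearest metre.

Δφ = 67.70692° − 67.70731° = -0.00039°; Δλ = 53.12638° − 53.13838° = -0.01200°.
ΔN = Δφ × 111100 = -43.3 m; ΔE = Δλ × 111100 × cos(67.70731°) = -0.01200 × 111100 × 0.379338 = -505.7 m.
Distance = √(ΔE² + ΔN²) = √((-505.7)² + (-43.3)²) = 507.6 m.

508 m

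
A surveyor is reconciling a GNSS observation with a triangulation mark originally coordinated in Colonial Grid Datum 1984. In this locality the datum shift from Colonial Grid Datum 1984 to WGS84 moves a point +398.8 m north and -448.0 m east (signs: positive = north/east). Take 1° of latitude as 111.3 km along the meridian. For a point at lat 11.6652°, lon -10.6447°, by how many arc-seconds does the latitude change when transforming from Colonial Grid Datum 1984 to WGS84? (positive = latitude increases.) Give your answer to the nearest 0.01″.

1° of latitude = 111.3 km, so Δφ = 398.8 / 111300 = 0.0035831° = 12.899″.

Δφ = 12.90″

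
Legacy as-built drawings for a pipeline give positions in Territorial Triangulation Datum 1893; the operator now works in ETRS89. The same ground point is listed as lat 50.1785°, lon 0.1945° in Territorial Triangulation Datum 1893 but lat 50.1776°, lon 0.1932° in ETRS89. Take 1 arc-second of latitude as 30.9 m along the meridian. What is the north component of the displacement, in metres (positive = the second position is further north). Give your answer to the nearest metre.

ΔN = -100 m

Δφ = 50.1776° − 50.1785° = -0.0009°; Δλ = 0.1932° − 0.1945° = -0.0013°.
1° of latitude = 3600 × 30.90 = 111240 m.
ΔN = Δφ × 111240 = -100.1 m; ΔE = Δλ × 111240 × cos(50.1785°) = -0.0013 × 111240 × 0.640398 = -92.6 m.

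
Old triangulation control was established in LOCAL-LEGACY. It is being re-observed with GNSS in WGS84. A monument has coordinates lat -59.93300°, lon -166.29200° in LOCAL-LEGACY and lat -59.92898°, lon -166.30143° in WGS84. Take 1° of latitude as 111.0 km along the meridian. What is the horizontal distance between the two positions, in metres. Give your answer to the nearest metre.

Δφ = -59.92898° − -59.93300° = +0.00402°; Δλ = -166.30143° − -166.29200° = -0.00943°.
ΔN = Δφ × 111000 = 446.2 m; ΔE = Δλ × 111000 × cos(-59.93300°) = -0.00943 × 111000 × 0.501012 = -524.4 m.
Distance = √(ΔE² + ΔN²) = √((-524.4)² + 446.2²) = 688.6 m.

689 m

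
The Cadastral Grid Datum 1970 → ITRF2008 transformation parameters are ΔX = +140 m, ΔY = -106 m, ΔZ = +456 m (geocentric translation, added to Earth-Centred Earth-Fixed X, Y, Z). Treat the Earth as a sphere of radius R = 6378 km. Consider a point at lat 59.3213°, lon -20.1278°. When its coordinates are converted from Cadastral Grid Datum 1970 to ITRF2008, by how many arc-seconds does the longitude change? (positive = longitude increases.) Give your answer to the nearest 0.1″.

Δλ = -3.3″

sin φ = 0.860042, cos φ = 0.510223, sin λ = -0.344115, cos λ = 0.938927.
East component: ΔE = −sin λ·ΔX + cos λ·ΔY = −(-0.344115)(140) + (0.938927)(-106) = -51.35 m.
1° of latitude spans πR/180 = 111317 m; at latitude φ, 1° of longitude spans that × cos φ = 56796.6 m, so Δλ = -51.35 / 56796.6 × 3600 = -3.255″.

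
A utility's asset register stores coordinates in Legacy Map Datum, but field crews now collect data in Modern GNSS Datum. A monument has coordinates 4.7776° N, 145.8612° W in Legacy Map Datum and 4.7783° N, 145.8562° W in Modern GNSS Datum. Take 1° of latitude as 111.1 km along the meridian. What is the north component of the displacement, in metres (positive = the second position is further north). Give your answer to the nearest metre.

ΔN = 78 m

Δφ = 4.7783° − 4.7776° = +0.0007°; Δλ = -145.8562° − -145.8612° = +0.0050°.
ΔN = Δφ × 111100 = 77.8 m; ΔE = Δλ × 111100 × cos(4.7776°) = +0.0050 × 111100 × 0.996525 = 553.6 m.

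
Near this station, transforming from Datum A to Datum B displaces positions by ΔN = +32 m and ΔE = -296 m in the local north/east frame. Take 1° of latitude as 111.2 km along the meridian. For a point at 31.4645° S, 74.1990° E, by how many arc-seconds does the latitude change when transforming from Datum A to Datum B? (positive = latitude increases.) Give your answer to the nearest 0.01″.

1° of latitude = 111.2 km, so Δφ = 32.0 / 111200 = 0.0002878° = 1.036″.

Δφ = 1.04″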